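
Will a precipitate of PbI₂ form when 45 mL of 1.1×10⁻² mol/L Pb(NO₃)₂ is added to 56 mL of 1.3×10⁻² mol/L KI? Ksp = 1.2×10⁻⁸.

Yes

The combined volume is 101 mL.
[Pb²⁺] = (1.1×10⁻²)(45)/101 = 4.9×10⁻³ mol/L
[I⁻] = (1.3×10⁻²)(56)/101 = 7.2×10⁻³ mol/L
Q = [Pb²⁺][I⁻]^2 = 2.5×10⁻⁷
Because Q > Ksp (2.5×10⁻⁷ vs 1.2×10⁻⁸), a precipitate of PbI₂ forms.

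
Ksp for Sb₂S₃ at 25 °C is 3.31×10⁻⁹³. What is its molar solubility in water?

1.25×10⁻¹⁹ M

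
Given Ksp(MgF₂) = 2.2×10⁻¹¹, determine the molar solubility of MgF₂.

MgF₂(s) ⇌ Mg²⁺(aq) + 2 F⁻(aq)
For each mole of MgF₂ that dissolves per liter, [Mg²⁺] = s and [F⁻] = 2s; let s denote this solubility.
Ksp = [Mg²⁺][F⁻]^2 = s · (2s)^2 = 4s^3
4s^3 = 2.2×10⁻¹¹  ⇒  s^3 = 5.5×10⁻¹²
s = 1.8×10⁻⁴ mol L⁻¹

1.8×10⁻⁴ M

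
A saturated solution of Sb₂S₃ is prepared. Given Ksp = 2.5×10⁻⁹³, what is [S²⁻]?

Sb₂S₃(s) ⇌ 2 Sb³⁺(aq) + 3 S²⁻(aq)
If s mol/L of Sb₂S₃ dissolves, [Sb³⁺] = 2s and [S²⁻] = 3s.
Ksp = [Sb³⁺]^2[S²⁻]^3 = (2s)^2 · (3s)^3 = 108s^5 = 2.5×10⁻⁹³
s = 1.2×10⁻¹⁹ mol L⁻¹
[S²⁻] = 3s = 3.5×10⁻¹⁹ mol L⁻¹

3.5×10⁻¹⁹ M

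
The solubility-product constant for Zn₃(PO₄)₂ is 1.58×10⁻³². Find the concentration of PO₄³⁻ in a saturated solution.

3.42×10⁻⁷ M

Zn₃(PO₄)₂(s) ⇌ 3 Zn²⁺(aq) + 2 PO₄³⁻(aq)
Call the molar solubility s, so that [Zn²⁺] = 3s and [PO₄³⁻] = 2s.
Ksp = [Zn²⁺]^3[PO₄³⁻]^2 = (3s)^3 · (2s)^2 = 108s^5 = 1.58×10⁻³²
s = 1.71×10⁻⁷ M
[PO₄³⁻] = 2s = 3.42×10⁻⁷ M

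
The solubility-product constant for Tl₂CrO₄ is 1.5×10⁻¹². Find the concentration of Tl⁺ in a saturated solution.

1.4×10⁻⁴ M

Tl₂CrO₄(s) ⇌ 2 Tl⁺(aq) + CrO₄²⁻(aq)
Call the molar solubility s, so that [Tl⁺] = 2s and [CrO₄²⁻] = s.
Ksp = [Tl⁺]^2[CrO₄²⁻] = (2s)^2 · s = 4s^3 = 1.5×10⁻¹²
s = 7.2×10⁻⁵ M
[Tl⁺] = 2s = 1.4×10⁻⁴ M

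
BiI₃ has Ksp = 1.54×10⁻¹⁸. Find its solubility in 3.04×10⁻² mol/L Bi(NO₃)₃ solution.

1.23×10⁻⁶ M

BiI₃(s) ⇌ Bi³⁺(aq) + 3 I⁻(aq)
With Bi³⁺ already at 3.04×10⁻² mol/L and s small, take [Bi³⁺] ≈ 3.04×10⁻² mol/L and [I⁻] = 3s.
Ksp = [Bi³⁺][I⁻]^3 = (3.04×10⁻²)(3s)^3
(3s)^3 = 1.54×10⁻¹⁸ / (3.04×10⁻²) = 5.07×10⁻¹⁷
s = 1.23×10⁻⁶ mol/L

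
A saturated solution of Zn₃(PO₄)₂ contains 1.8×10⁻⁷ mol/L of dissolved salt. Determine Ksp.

Zn₃(PO₄)₂(s) ⇌ 3 Zn²⁺(aq) + 2 PO₄³⁻(aq)
For each mole of Zn₃(PO₄)₂ that dissolves per liter, [Zn²⁺] = 3s and [PO₄³⁻] = 2s; let s denote this solubility.
Ksp = [Zn²⁺]^3[PO₄³⁻]^2 = (3s)^3 · (2s)^2 = 108s^5
Ksp = 108 × (1.8×10⁻⁷)^5 = 2.0×10⁻³²

Ksp = 2.0×10⁻³²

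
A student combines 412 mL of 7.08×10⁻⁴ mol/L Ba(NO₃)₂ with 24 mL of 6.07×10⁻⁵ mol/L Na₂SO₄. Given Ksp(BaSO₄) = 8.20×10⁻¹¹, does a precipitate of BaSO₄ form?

The combined volume is 436 mL.
[Ba²⁺] = (7.08×10⁻⁴)(412)/436 = 6.69×10⁻⁴ mol/L
[SO₄²⁻] = (6.07×10⁻⁵)(24)/436 = 3.34×10⁻⁶ mol/L
Q = [Ba²⁺][SO₄²⁻] = 2.24×10⁻⁹
Because Q > Ksp (2.24×10⁻⁹ vs 8.20×10⁻¹¹), a precipitate of BaSO₄ forms.

Yes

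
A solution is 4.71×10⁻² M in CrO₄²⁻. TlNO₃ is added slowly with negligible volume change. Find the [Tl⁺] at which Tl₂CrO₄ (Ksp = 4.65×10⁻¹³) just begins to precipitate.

Each salt precipitates once Q = Ksp for that salt.
Tl₂CrO₄(s) ⇌ 2 Tl⁺(aq) + CrO₄²⁻(aq)
Ksp = [Tl⁺]^2[CrO₄²⁻] = [Tl⁺]^2(4.71×10⁻²)
[Tl⁺]^2 = 4.65×10⁻¹³ / (4.71×10⁻²) = 9.87×10⁻¹²
[Tl⁺] = 3.14×10⁻⁶ M

3.14×10⁻⁶ M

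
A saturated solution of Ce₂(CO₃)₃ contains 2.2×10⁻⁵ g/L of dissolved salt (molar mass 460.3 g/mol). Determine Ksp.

Ksp = 2.7×10⁻³⁵

s = (2.2×10⁻⁵ g L⁻¹)/(460.3 g mol⁻¹) = 4.779×10⁻⁸ M
Ce₂(CO₃)₃(s) ⇌ 2 Ce³⁺(aq) + 3 CO₃²⁻(aq)
For each mole of Ce₂(CO₃)₃ that dissolves per liter, [Ce³⁺] = 2s and [CO₃²⁻] = 3s; let s denote this solubility.
Ksp = [Ce³⁺]^2[CO₃²⁻]^3 = (2s)^2 · (3s)^3 = 108s^5
Ksp = 108 × (4.779×10⁻⁸)^5 = 2.7×10⁻³⁵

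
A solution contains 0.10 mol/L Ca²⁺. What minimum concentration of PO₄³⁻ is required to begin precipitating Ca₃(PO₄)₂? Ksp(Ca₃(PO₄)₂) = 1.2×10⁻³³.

1.1×10⁻¹⁵ M

Precipitation of each salt begins when its ion product equals Ksp.
Ca₃(PO₄)₂(s) ⇌ 3 Ca²⁺(aq) + 2 PO₄³⁻(aq)
Ksp = [Ca²⁺]^3[PO₄³⁻]^2 = [PO₄³⁻]^2(0.10)^3
[PO₄³⁻]^2 = 1.2×10⁻³³ / (0.10)^3 = 1.2×10⁻³⁰
[PO₄³⁻] = 1.1×10⁻¹⁵ mol/L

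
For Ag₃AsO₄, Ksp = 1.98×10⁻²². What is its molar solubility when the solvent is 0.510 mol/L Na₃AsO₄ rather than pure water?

2.43×10⁻⁸ M

Ag₃AsO₄(s) ⇌ 3 Ag⁺(aq) + AsO₄³⁻(aq)
Let s be the solubility of Ag₃AsO₄ here. The common ion gives [AsO₄³⁻] ≈ 0.510 mol/L, and [Ag⁺] = 3s.
Ksp = [Ag⁺]^3[AsO₄³⁻] = (3s)^3(0.510)
(3s)^3 = 1.98×10⁻²² / (0.510) = 3.88×10⁻²²
s = 2.43×10⁻⁸ mol/L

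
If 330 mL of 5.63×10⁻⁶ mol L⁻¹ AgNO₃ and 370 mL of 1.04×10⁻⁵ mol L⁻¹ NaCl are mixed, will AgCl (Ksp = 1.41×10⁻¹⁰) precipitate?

No

After mixing, V = 330 mL + 370 mL = 700 mL.
[Ag⁺] = (5.63×10⁻⁶)(330)/700 = 2.65×10⁻⁶ mol L⁻¹
[Cl⁻] = (1.04×10⁻⁵)(370)/700 = 5.50×10⁻⁶ mol L⁻¹
Q = [Ag⁺][Cl⁻] = 1.46×10⁻¹¹
Q = 1.46×10⁻¹¹ < Ksp = 1.41×10⁻¹⁰, so the solution is unsaturated and no precipitate forms.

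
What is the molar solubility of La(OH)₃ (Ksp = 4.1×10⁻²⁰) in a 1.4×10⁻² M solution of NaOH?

1.5×10⁻¹⁴ M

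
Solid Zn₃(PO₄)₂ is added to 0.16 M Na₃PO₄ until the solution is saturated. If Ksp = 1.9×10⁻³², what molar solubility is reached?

Zn₃(PO₄)₂(s) ⇌ 3 Zn²⁺(aq) + 2 PO₄³⁻(aq)
The solution already contains PO₄³⁻ at 0.16 M. Let s be the molar solubility of Zn₃(PO₄)₂.
[PO₄³⁻] ≈ 0.16 M (common ion dominates); [Zn²⁺] = 3s.
Ksp = [Zn²⁺]^3[PO₄³⁻]^2 = (3s)^3(0.16)^2
(3s)^3 = 1.9×10⁻³² / (0.16)^2 = 7.4×10⁻³¹
s = 3.0×10⁻¹¹ M

3.0×10⁻¹¹ M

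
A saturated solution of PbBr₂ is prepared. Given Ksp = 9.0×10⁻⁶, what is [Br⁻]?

PbBr₂(s) ⇌ Pb²⁺(aq) + 2 Br⁻(aq)
If s mol/L of PbBr₂ dissolves, [Pb²⁺] = s and [Br⁻] = 2s.
Ksp = [Pb²⁺][Br⁻]^2 = s · (2s)^2 = 4s^3 = 9.0×10⁻⁶
s = 1.3×10⁻² mol L⁻¹
[Br⁻] = 2s = 2.6×10⁻² mol L⁻¹

2.6×10⁻² M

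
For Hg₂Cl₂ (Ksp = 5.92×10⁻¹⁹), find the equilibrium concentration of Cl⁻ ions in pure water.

Hg₂Cl₂(s) ⇌ Hg₂²⁺(aq) + 2 Cl⁻(aq)
For each mole of Hg₂Cl₂ that dissolves per liter, [Hg₂²⁺] = s and [Cl⁻] = 2s; let s denote this solubility.
Ksp = [Hg₂²⁺][Cl⁻]^2 = s · (2s)^2 = 4s^3 = 5.92×10⁻¹⁹
s = 5.29×10⁻⁷ mol L⁻¹
[Cl⁻] = 2s = 1.06×10⁻⁶ mol L⁻¹

1.06×10⁻⁶ M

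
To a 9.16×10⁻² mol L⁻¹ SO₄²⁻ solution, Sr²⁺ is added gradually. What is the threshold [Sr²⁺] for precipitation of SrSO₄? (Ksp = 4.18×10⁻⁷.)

4.56×10⁻⁶ M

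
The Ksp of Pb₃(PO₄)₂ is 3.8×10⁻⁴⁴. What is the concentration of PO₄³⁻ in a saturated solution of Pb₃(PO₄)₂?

Pb₃(PO₄)₂(s) ⇌ 3 Pb²⁺(aq) + 2 PO₄³⁻(aq)
If s mol/L of Pb₃(PO₄)₂ dissolves, [Pb²⁺] = 3s and [PO₄³⁻] = 2s.
Ksp = [Pb²⁺]^3[PO₄³⁻]^2 = (3s)^3 · (2s)^2 = 108s^5 = 3.8×10⁻⁴⁴
s = 8.1×10⁻¹⁰ mol L⁻¹
[PO₄³⁻] = 2s = 1.6×10⁻⁹ mol L⁻¹

1.6×10⁻⁹ M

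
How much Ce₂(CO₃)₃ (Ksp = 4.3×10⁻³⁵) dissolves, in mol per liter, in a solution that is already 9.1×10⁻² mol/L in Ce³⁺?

5.8×10⁻¹² M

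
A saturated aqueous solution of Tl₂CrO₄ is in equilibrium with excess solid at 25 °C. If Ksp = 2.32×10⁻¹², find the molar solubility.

8.34×10⁻⁵ M

Tl₂CrO₄(s) ⇌ 2 Tl⁺(aq) + CrO₄²⁻(aq)
With molar solubility s: [Tl⁺] = 2s, [CrO₄²⁻] = s.
Ksp = [Tl⁺]^2[CrO₄²⁻] = (2s)^2 · s = 4s^3
4s^3 = 2.32×10⁻¹²  ⇒  s^3 = 5.80×10⁻¹³
s = (5.80×10⁻¹³)^(1/3) = 8.34×10⁻⁵ mol/L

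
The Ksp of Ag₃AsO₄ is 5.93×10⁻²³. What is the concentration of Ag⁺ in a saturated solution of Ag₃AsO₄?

Ag₃AsO₄(s) ⇌ 3 Ag⁺(aq) + AsO₄³⁻(aq)
If s mol/L of Ag₃AsO₄ dissolves, [Ag⁺] = 3s and [AsO₄³⁻] = s.
Ksp = [Ag⁺]^3[AsO₄³⁻] = (3s)^3 · s = 27s^4 = 5.93×10⁻²³
s = 1.22×10⁻⁶ M
[Ag⁺] = 3s = 3.65×10⁻⁶ M

3.65×10⁻⁶ M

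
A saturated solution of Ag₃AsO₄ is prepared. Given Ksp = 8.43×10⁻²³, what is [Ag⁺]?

Ag₃AsO₄(s) ⇌ 3 Ag⁺(aq) + AsO₄³⁻(aq)
Call the molar solubility s, so that [Ag⁺] = 3s and [AsO₄³⁻] = s.
Ksp = [Ag⁺]^3[AsO₄³⁻] = (3s)^3 · s = 27s^4 = 8.43×10⁻²³
s = 1.33×10⁻⁶ M
[Ag⁺] = 3s = 3.99×10⁻⁶ M

3.99×10⁻⁶ M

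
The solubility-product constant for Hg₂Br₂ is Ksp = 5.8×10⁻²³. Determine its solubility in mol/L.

2.4×10⁻⁸ M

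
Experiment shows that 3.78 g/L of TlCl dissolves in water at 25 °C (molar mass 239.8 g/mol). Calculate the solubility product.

Ksp = 2.48×10⁻⁴

Convert to molarity: s = 3.78 / 239.8 = 1.5763×10⁻² mol/L
TlCl(s) ⇌ Tl⁺(aq) + Cl⁻(aq)
With molar solubility s: [Tl⁺] = s, [Cl⁻] = s.
Ksp = [Tl⁺][Cl⁻] = s · s = s^2
Ksp = (1.5763×10⁻²)^2 = 2.48×10⁻⁴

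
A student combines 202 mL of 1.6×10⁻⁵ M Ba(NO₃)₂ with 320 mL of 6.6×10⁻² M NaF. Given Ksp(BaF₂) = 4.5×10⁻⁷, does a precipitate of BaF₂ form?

The combined volume is 522 mL.
[Ba²⁺] = (1.6×10⁻⁵)(202)/522 = 6.2×10⁻⁶ M
[F⁻] = (6.6×10⁻²)(320)/522 = 4.0×10⁻² M
Q = [Ba²⁺][F⁻]^2 = 1.0×10⁻⁸
Q < Ksp (1.0×10⁻⁸ vs 4.5×10⁻⁷); the solution remains unsaturated and no precipitate forms.

No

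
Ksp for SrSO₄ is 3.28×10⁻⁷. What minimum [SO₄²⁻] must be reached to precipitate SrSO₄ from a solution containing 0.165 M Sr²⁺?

1.99×10⁻⁶ M

Precipitation begins when Q = Ksp.
SrSO₄(s) ⇌ Sr²⁺(aq) + SO₄²⁻(aq)
Ksp = [Sr²⁺][SO₄²⁻] = [SO₄²⁻](0.165)
[SO₄²⁻] = 3.28×10⁻⁷ / (0.165) = 1.99×10⁻⁶
[SO₄²⁻] = 1.99×10⁻⁶ M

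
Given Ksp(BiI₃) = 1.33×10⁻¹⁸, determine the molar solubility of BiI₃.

1.49×10⁻⁵ M

BiI₃(s) ⇌ Bi³⁺(aq) + 3 I⁻(aq)
For each mole of BiI₃ that dissolves per liter, [Bi³⁺] = s and [I⁻] = 3s; let s denote this solubility.
Ksp = [Bi³⁺][I⁻]^3 = s · (3s)^3 = 27s^4
27s^4 = 1.33×10⁻¹⁸  ⇒  s^4 = 4.93×10⁻²⁰
s = (4.93×10⁻²⁰)^(1/4) = 1.49×10⁻⁵ M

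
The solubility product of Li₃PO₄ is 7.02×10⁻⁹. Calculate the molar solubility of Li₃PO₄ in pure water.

4.02×10⁻³ M

Li₃PO₄(s) ⇌ 3 Li⁺(aq) + PO₄³⁻(aq)
Let s be the molar solubility. Then [Li⁺] = 3s and [PO₄³⁻] = s.
Ksp = [Li⁺]^3[PO₄³⁻] = (3s)^3 · s = 27s^4
27s^4 = 7.02×10⁻⁹  ⇒  s^4 = 2.60×10⁻¹⁰
Taking the 4th root, s = 4.02×10⁻³ M.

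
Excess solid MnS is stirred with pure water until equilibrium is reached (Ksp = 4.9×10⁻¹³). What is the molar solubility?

7.0×10⁻⁷ M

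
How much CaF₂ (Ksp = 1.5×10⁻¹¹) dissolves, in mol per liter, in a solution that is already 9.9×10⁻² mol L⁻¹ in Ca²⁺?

6.2×10⁻⁶ M

CaF₂(s) ⇌ Ca²⁺(aq) + 2 F⁻(aq)
Let s be the solubility of CaF₂ here. The common ion gives [Ca²⁺] ≈ 9.9×10⁻² mol L⁻¹, and [F⁻] = 2s.
Ksp = [Ca²⁺][F⁻]^2 = (9.9×10⁻²)(2s)^2
(2s)^2 = 1.5×10⁻¹¹ / (9.9×10⁻²) = 1.5×10⁻¹⁰
s = 6.2×10⁻⁶ mol L⁻¹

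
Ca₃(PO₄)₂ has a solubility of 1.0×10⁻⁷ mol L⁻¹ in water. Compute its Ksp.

Ksp = 1.1×10⁻³³

Ca₃(PO₄)₂(s) ⇌ 3 Ca²⁺(aq) + 2 PO₄³⁻(aq)
Let s be the molar solubility. Then [Ca²⁺] = 3s and [PO₄³⁻] = 2s.
Ksp = [Ca²⁺]^3[PO₄³⁻]^2 = (3s)^3 · (2s)^2 = 108s^5
Ksp = 108 × (1.0×10⁻⁷)^5 = 1.1×10⁻³³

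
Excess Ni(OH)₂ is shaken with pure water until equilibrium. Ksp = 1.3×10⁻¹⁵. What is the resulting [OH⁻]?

1.4×10⁻⁵ M

Ni(OH)₂(s) ⇌ Ni²⁺(aq) + 2 OH⁻(aq)
Call the molar solubility s, so that [Ni²⁺] = s and [OH⁻] = 2s.
Ksp = [Ni²⁺][OH⁻]^2 = s · (2s)^2 = 4s^3 = 1.3×10⁻¹⁵
s = 6.9×10⁻⁶ M
[OH⁻] = 2s = 1.4×10⁻⁵ M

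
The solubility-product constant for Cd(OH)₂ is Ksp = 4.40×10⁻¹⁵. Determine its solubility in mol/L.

Cd(OH)₂(s) ⇌ Cd²⁺(aq) + 2 OH⁻(aq)
For each mole of Cd(OH)₂ that dissolves per liter, [Cd²⁺] = s and [OH⁻] = 2s; let s denote this solubility.
Ksp = [Cd²⁺][OH⁻]^2 = s · (2s)^2 = 4s^3
4s^3 = 4.40×10⁻¹⁵  ⇒  s^3 = 1.10×10⁻¹⁵
s = 1.03×10⁻⁵ mol L⁻¹

1.03×10⁻⁵ M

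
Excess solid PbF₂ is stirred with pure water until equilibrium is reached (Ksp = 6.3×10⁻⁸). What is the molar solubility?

PbF₂(s) ⇌ Pb²⁺(aq) + 2 F⁻(aq)
Let s be the molar solubility. Then [Pb²⁺] = s and [F⁻] = 2s.
Ksp = [Pb²⁺][F⁻]^2 = s · (2s)^2 = 4s^3
4s^3 = 6.3×10⁻⁸  ⇒  s^3 = 1.6×10⁻⁸
Taking the 3rd root, s = 2.5×10⁻³ M.

2.5×10⁻³ M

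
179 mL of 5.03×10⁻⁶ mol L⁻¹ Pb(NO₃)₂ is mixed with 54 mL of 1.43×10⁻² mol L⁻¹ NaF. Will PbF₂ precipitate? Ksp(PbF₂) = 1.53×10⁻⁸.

After mixing, V = 179 mL + 54 mL = 233 mL.
[Pb²⁺] = (5.03×10⁻⁶)(179)/233 = 3.86×10⁻⁶ mol L⁻¹
[F⁻] = (1.43×10⁻²)(54)/233 = 3.31×10⁻³ mol L⁻¹
Q = [Pb²⁺][F⁻]^2 = 4.24×10⁻¹¹
Since Q (4.24×10⁻¹¹) is less than Ksp (1.53×10⁻⁸), no PbF₂ precipitates.

No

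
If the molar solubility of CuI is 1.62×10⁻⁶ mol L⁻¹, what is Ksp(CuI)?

CuI(s) ⇌ Cu⁺(aq) + I⁻(aq)
For each mole of CuI that dissolves per liter, [Cu⁺] = s and [I⁻] = s; let s denote this solubility.
Ksp = [Cu⁺][I⁻] = s · s = s^2
Ksp = (1.62×10⁻⁶)^2 = 2.62×10⁻¹²

Ksp = 2.62×10⁻¹²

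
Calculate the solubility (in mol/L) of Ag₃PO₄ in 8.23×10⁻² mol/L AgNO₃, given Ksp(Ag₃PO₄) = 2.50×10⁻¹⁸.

4.48×10⁻¹⁵ M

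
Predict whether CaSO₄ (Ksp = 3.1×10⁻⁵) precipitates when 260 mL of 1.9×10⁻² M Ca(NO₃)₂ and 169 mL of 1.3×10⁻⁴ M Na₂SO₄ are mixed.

No

After mixing, V = 260 mL + 169 mL = 429 mL.
[Ca²⁺] = (1.9×10⁻²)(260)/429 = 1.2×10⁻² M
[SO₄²⁻] = (1.3×10⁻⁴)(169)/429 = 5.1×10⁻⁵ M
Q = [Ca²⁺][SO₄²⁻] = 5.9×10⁻⁷
Since Q (5.9×10⁻⁷) is less than Ksp (3.1×10⁻⁵), no CaSO₄ precipitates.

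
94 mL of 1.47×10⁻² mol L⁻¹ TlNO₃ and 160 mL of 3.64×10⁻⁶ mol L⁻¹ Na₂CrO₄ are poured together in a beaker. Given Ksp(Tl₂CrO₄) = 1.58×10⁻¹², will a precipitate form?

Yes

After mixing, V = 94 mL + 160 mL = 254 mL.
[Tl⁺] = (1.47×10⁻²)(94)/254 = 5.44×10⁻³ mol L⁻¹
[CrO₄²⁻] = (3.64×10⁻⁶)(160)/254 = 2.29×10⁻⁶ mol L⁻¹
Q = [Tl⁺]^2[CrO₄²⁻] = 6.79×10⁻¹¹
Since Q (6.79×10⁻¹¹) exceeds Ksp (1.58×10⁻¹²), Tl₂CrO₄ will precipitate.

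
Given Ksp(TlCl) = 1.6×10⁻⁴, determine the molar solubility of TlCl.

1.3×10⁻² M

TlCl(s) ⇌ Tl⁺(aq) + Cl⁻(aq)
Let s be the molar solubility. Then [Tl⁺] = s and [Cl⁻] = s.
Ksp = [Tl⁺][Cl⁻] = s · s = s^2
s^2 = 1.6×10⁻⁴
Taking the 2nd root, s = 1.3×10⁻² M.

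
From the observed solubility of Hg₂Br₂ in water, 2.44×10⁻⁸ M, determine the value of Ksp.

Ksp = 5.81×10⁻²³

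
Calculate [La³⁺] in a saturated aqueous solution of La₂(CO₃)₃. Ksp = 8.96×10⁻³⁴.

1.93×10⁻⁷ M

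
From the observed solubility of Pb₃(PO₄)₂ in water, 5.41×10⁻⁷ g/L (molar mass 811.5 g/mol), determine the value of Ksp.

Ksp = 1.42×10⁻⁴⁴

Molar solubility s = (5.41×10⁻⁷ g/L) / (811.5 g/mol) = 6.6667×10⁻¹⁰ mol/L
Pb₃(PO₄)₂(s) ⇌ 3 Pb²⁺(aq) + 2 PO₄³⁻(aq)
With molar solubility s: [Pb²⁺] = 3s, [PO₄³⁻] = 2s.
Ksp = [Pb²⁺]^3[PO₄³⁻]^2 = (3s)^3 · (2s)^2 = 108s^5
Ksp = 108 × (6.6667×10⁻¹⁰)^5 = 1.42×10⁻⁴⁴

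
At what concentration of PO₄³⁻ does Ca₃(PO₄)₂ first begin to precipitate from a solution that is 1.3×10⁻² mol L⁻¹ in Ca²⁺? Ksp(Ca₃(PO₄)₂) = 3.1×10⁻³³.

3.8×10⁻¹⁴ M

The threshold for precipitation is Q = Ksp.
Ca₃(PO₄)₂(s) ⇌ 3 Ca²⁺(aq) + 2 PO₄³⁻(aq)
Ksp = [Ca²⁺]^3[PO₄³⁻]^2 = [PO₄³⁻]^2(1.3×10⁻²)^3
[PO₄³⁻]^2 = 3.1×10⁻³³ / (1.3×10⁻²)^3 = 1.4×10⁻²⁷
[PO₄³⁻] = 3.8×10⁻¹⁴ mol L⁻¹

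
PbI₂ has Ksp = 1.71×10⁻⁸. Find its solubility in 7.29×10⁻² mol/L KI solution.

PbI₂(s) ⇌ Pb²⁺(aq) + 2 I⁻(aq)
Let s be the solubility of PbI₂ here. The common ion gives [I⁻] ≈ 7.29×10⁻² mol/L, and [Pb²⁺] = s.
Ksp = [Pb²⁺][I⁻]^2 = s(7.29×10⁻²)^2
s = 1.71×10⁻⁸ / (7.29×10⁻²)^2 = 3.22×10⁻⁶
s = 3.22×10⁻⁶ mol/L

3.22×10⁻⁶ M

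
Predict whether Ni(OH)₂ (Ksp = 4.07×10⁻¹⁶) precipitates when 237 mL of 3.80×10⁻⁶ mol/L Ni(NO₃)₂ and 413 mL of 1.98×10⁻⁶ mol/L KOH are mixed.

No

The combined volume is 650 mL.
[Ni²⁺] = (3.80×10⁻⁶)(237)/650 = 1.39×10⁻⁶ mol/L
[OH⁻] = (1.98×10⁻⁶)(413)/650 = 1.26×10⁻⁶ mol/L
Q = [Ni²⁺][OH⁻]^2 = 2.19×10⁻¹⁸
Q < Ksp (2.19×10⁻¹⁸ vs 4.07×10⁻¹⁶); the solution remains unsaturated and no precipitate forms.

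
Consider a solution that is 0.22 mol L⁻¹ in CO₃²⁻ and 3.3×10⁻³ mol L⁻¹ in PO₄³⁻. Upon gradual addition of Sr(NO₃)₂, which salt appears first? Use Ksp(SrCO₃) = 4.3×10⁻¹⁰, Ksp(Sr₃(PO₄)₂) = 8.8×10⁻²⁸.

SrCO₃

A salt starts to precipitate once the ion product Q reaches its Ksp.
For SrCO₃: [Sr²⁺] = (Ksp/[CO₃²⁻]) = 2.0×10⁻⁹ mol L⁻¹
For Sr₃(PO₄)₂: [Sr²⁺] = (Ksp/[PO₄³⁻]^2)^(1/3) = 4.3×10⁻⁸ mol L⁻¹
Since SrCO₃ needs less Sr²⁺ to reach saturation, it precipitates first.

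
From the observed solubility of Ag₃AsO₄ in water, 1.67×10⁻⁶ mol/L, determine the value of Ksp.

Ag₃AsO₄(s) ⇌ 3 Ag⁺(aq) + AsO₄³⁻(aq)
Let s be the molar solubility. Then [Ag⁺] = 3s and [AsO₄³⁻] = s.
Ksp = [Ag⁺]^3[AsO₄³⁻] = (3s)^3 · s = 27s^4
Ksp = 27 × (1.67×10⁻⁶)^4 = 2.10×10⁻²²

Ksp = 2.10×10⁻²²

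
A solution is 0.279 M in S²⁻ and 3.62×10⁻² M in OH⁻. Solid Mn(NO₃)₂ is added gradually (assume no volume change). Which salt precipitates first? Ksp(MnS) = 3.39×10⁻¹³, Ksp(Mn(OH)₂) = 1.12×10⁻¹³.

MnS

Precipitation of each salt begins when its ion product equals Ksp.
For MnS: [Mn²⁺] = (Ksp/[S²⁻]) = 1.22×10⁻¹² M
For Mn(OH)₂: [Mn²⁺] = (Ksp/[OH⁻]^2) = 8.55×10⁻¹¹ M
Since MnS needs less Mn²⁺ to reach saturation, it precipitates first.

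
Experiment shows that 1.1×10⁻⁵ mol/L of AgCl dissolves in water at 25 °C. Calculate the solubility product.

AgCl(s) ⇌ Ag⁺(aq) + Cl⁻(aq)
For each mole of AgCl that dissolves per liter, [Ag⁺] = s and [Cl⁻] = s; let s denote this solubility.
Ksp = [Ag⁺][Cl⁻] = s · s = s^2
Ksp = (1.1×10⁻⁵)^2 = 1.2×10⁻¹⁰

Ksp = 1.2×10⁻¹⁰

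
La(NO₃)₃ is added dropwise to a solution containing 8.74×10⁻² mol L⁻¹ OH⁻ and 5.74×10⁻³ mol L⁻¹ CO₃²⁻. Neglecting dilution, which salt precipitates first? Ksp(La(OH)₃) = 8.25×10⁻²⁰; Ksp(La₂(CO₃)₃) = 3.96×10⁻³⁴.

La(OH)₃

Each salt precipitates once Q = Ksp for that salt.
For La(OH)₃: [La³⁺] = (Ksp/[OH⁻]^3) = 1.24×10⁻¹⁶ mol L⁻¹
For La₂(CO₃)₃: [La³⁺] = (Ksp/[CO₃²⁻]^3)^(1/2) = 4.58×10⁻¹⁴ mol L⁻¹
The smaller threshold [La³⁺] is reached first, so La(OH)₃ precipitates first.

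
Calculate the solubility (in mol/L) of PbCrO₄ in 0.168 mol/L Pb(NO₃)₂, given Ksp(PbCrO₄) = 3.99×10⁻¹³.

2.38×10⁻¹² M

PbCrO₄(s) ⇌ Pb²⁺(aq) + CrO₄²⁻(aq)
Let s be the solubility of PbCrO₄ here. The common ion gives [Pb²⁺] ≈ 0.168 mol/L, and [CrO₄²⁻] = s.
Ksp = [Pb²⁺][CrO₄²⁻] = (0.168)s
s = 3.99×10⁻¹³ / (0.168) = 2.38×10⁻¹²
s = 2.38×10⁻¹² mol/L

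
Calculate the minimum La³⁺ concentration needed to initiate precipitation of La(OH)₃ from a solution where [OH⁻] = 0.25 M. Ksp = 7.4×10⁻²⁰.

4.7×10⁻¹⁸ M

Precipitation begins when Q = Ksp.
La(OH)₃(s) ⇌ La³⁺(aq) + 3 OH⁻(aq)
Ksp = [La³⁺][OH⁻]^3 = [La³⁺](0.25)^3
[La³⁺] = 7.4×10⁻²⁰ / (0.25)^3 = 4.7×10⁻¹⁸
[La³⁺] = 4.7×10⁻¹⁸ M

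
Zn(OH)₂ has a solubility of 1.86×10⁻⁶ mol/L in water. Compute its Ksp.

Ksp = 2.57×10⁻¹⁷

Zn(OH)₂(s) ⇌ Zn²⁺(aq) + 2 OH⁻(aq)
Call the molar solubility s, so that [Zn²⁺] = s and [OH⁻] = 2s.
Ksp = [Zn²⁺][OH⁻]^2 = s · (2s)^2 = 4s^3
Ksp = 4 × (1.86×10⁻⁶)^3 = 2.57×10⁻¹⁷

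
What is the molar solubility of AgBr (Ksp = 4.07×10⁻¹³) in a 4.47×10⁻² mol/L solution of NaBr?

9.11×10⁻¹² M

AgBr(s) ⇌ Ag⁺(aq) + Br⁻(aq)
Let s be the solubility of AgBr here. The common ion gives [Br⁻] ≈ 4.47×10⁻² mol/L, and [Ag⁺] = s.
Ksp = [Ag⁺][Br⁻] = s(4.47×10⁻²)
s = 4.07×10⁻¹³ / (4.47×10⁻²) = 9.11×10⁻¹²
s = 9.11×10⁻¹² mol/L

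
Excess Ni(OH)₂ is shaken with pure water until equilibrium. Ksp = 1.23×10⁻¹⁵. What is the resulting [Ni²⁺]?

Ni(OH)₂(s) ⇌ Ni²⁺(aq) + 2 OH⁻(aq)
For each mole of Ni(OH)₂ that dissolves per liter, [Ni²⁺] = s and [OH⁻] = 2s; let s denote this solubility.
Ksp = [Ni²⁺][OH⁻]^2 = s · (2s)^2 = 4s^3 = 1.23×10⁻¹⁵
s = 6.75×10⁻⁶ mol/L
[Ni²⁺] = s = 6.75×10⁻⁶ mol/L

6.75×10⁻⁶ M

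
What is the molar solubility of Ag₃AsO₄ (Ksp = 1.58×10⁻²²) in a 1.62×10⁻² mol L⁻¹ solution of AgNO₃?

3.72×10⁻¹⁷ M

Ag₃AsO₄(s) ⇌ 3 Ag⁺(aq) + AsO₄³⁻(aq)
Ag⁺ is already present at 1.62×10⁻² mol L⁻¹. If s mol/L of Ag₃AsO₄ dissolves, [AsO₄³⁻] = s while [Ag⁺] ≈ 1.62×10⁻² mol L⁻¹.
Ksp = [Ag⁺]^3[AsO₄³⁻] = (1.62×10⁻²)^3s
s = 1.58×10⁻²² / (1.62×10⁻²)^3 = 3.72×10⁻¹⁷
s = 3.72×10⁻¹⁷ mol L⁻¹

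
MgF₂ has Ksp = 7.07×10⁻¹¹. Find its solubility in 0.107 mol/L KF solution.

6.18×10⁻⁹ M

MgF₂(s) ⇌ Mg²⁺(aq) + 2 F⁻(aq)
With F⁻ already at 0.107 mol/L and s small, take [F⁻] ≈ 0.107 mol/L and [Mg²⁺] = s.
Ksp = [Mg²⁺][F⁻]^2 = s(0.107)^2
s = 7.07×10⁻¹¹ / (0.107)^2 = 6.18×10⁻⁹
s = 6.18×10⁻⁹ mol/L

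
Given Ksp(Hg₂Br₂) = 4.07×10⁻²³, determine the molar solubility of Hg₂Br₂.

2.17×10⁻⁸ M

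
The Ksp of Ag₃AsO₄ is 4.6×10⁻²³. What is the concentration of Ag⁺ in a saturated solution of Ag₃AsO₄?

3.4×10⁻⁶ M

Ag₃AsO₄(s) ⇌ 3 Ag⁺(aq) + AsO₄³⁻(aq)
With molar solubility s: [Ag⁺] = 3s, [AsO₄³⁻] = s.
Ksp = [Ag⁺]^3[AsO₄³⁻] = (3s)^3 · s = 27s^4 = 4.6×10⁻²³
s = 1.1×10⁻⁶ M
[Ag⁺] = 3s = 3.4×10⁻⁶ M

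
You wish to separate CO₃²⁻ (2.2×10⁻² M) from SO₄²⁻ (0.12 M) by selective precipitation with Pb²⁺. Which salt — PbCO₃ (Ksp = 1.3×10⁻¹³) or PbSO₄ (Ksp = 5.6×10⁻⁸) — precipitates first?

Each salt precipitates once Q = Ksp for that salt.
For PbCO₃: [Pb²⁺] = (Ksp/[CO₃²⁻]) = 5.9×10⁻¹² M
For PbSO₄: [Pb²⁺] = (Ksp/[SO₄²⁻]) = 4.7×10⁻⁷ M
The smaller threshold [Pb²⁺] is reached first, so PbCO₃ precipitates first.

PbCO₃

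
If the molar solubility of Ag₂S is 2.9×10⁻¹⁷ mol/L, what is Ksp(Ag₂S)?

Ksp = 9.8×10⁻⁵⁰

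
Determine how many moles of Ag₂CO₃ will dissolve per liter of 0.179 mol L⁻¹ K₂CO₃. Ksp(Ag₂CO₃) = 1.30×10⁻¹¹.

Ag₂CO₃(s) ⇌ 2 Ag⁺(aq) + CO₃²⁻(aq)
Let s be the solubility of Ag₂CO₃ here. The common ion gives [CO₃²⁻] ≈ 0.179 mol L⁻¹, and [Ag⁺] = 2s.
Ksp = [Ag⁺]^2[CO₃²⁻] = (2s)^2(0.179)
(2s)^2 = 1.30×10⁻¹¹ / (0.179) = 7.26×10⁻¹¹
s = 4.26×10⁻⁶ mol L⁻¹

4.26×10⁻⁶ M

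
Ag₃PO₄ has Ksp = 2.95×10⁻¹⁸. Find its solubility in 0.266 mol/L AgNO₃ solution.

1.57×10⁻¹⁶ M

Ag₃PO₄(s) ⇌ 3 Ag⁺(aq) + PO₄³⁻(aq)
With Ag⁺ already at 0.266 mol/L and s small, take [Ag⁺] ≈ 0.266 mol/L and [PO₄³⁻] = s.
Ksp = [Ag⁺]^3[PO₄³⁻] = (0.266)^3s
s = 2.95×10⁻¹⁸ / (0.266)^3 = 1.57×10⁻¹⁶
s = 1.57×10⁻¹⁶ mol/L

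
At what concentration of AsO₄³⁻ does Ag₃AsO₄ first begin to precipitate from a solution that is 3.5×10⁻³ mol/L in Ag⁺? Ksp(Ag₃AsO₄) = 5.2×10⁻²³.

1.2×10⁻¹⁵ M

The threshold for precipitation is Q = Ksp.
Ag₃AsO₄(s) ⇌ 3 Ag⁺(aq) + AsO₄³⁻(aq)
Ksp = [Ag⁺]^3[AsO₄³⁻] = [AsO₄³⁻](3.5×10⁻³)^3
[AsO₄³⁻] = 5.2×10⁻²³ / (3.5×10⁻³)^3 = 1.2×10⁻¹⁵
[AsO₄³⁻] = 1.2×10⁻¹⁵ mol/L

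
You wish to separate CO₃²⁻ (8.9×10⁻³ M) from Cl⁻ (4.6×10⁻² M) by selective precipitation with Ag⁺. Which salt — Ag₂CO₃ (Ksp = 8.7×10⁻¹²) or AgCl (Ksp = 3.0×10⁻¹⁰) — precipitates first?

AgCl

Precipitation begins when Q = Ksp.
For Ag₂CO₃: [Ag⁺] = (Ksp/[CO₃²⁻])^(1/2) = 3.1×10⁻⁵ M
For AgCl: [Ag⁺] = (Ksp/[Cl⁻]) = 6.5×10⁻⁹ M
The smaller threshold [Ag⁺] is reached first, so AgCl precipitates first.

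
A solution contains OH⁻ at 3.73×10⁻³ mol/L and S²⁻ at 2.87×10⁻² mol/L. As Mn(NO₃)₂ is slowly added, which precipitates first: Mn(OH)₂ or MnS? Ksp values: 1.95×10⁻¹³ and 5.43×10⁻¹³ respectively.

A salt starts to precipitate once the ion product Q reaches its Ksp.
For Mn(OH)₂: [Mn²⁺] = (Ksp/[OH⁻]^2) = 1.40×10⁻⁸ mol/L
For MnS: [Mn²⁺] = (Ksp/[S²⁻]) = 1.89×10⁻¹¹ mol/L
Since MnS needs less Mn²⁺ to reach saturation, it precipitates first.

MnS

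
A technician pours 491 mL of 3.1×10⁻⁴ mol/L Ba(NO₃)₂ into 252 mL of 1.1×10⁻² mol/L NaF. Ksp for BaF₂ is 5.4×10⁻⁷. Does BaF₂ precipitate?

No

After mixing, V = 491 mL + 252 mL = 743 mL.
[Ba²⁺] = (3.1×10⁻⁴)(491)/743 = 2.0×10⁻⁴ mol/L
[F⁻] = (1.1×10⁻²)(252)/743 = 3.7×10⁻³ mol/L
Q = [Ba²⁺][F⁻]^2 = 2.9×10⁻⁹
Since Q (2.9×10⁻⁹) is less than Ksp (5.4×10⁻⁷), no BaF₂ precipitates.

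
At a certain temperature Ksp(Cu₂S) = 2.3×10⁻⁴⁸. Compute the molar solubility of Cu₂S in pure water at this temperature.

Cu₂S(s) ⇌ 2 Cu⁺(aq) + S²⁻(aq)
Call the molar solubility s, so that [Cu⁺] = 2s and [S²⁻] = s.
Ksp = [Cu⁺]^2[S²⁻] = (2s)^2 · s = 4s^3
4s^3 = 2.3×10⁻⁴⁸  ⇒  s^3 = 5.8×10⁻⁴⁹
s = 8.3×10⁻¹⁷ mol L⁻¹

8.3×10⁻¹⁷ M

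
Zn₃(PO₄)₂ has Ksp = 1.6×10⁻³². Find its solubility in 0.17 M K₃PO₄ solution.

Zn₃(PO₄)₂(s) ⇌ 3 Zn²⁺(aq) + 2 PO₄³⁻(aq)
PO₄³⁻ is already present at 0.17 M. If s mol/L of Zn₃(PO₄)₂ dissolves, [Zn²⁺] = 3s while [PO₄³⁻] ≈ 0.17 M.
Ksp = [Zn²⁺]^3[PO₄³⁻]^2 = (3s)^3(0.17)^2
(3s)^3 = 1.6×10⁻³² / (0.17)^2 = 5.5×10⁻³¹
s = 2.7×10⁻¹¹ M

2.7×10⁻¹¹ M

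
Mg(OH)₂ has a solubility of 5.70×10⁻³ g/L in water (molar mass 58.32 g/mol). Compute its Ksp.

Ksp = 3.73×10⁻¹²

Convert to molarity: s = 5.70×10⁻³ / 58.32 = 9.7737×10⁻⁵ mol/L
Mg(OH)₂(s) ⇌ Mg²⁺(aq) + 2 OH⁻(aq)
For each mole of Mg(OH)₂ that dissolves per liter, [Mg²⁺] = s and [OH⁻] = 2s; let s denote this solubility.
Ksp = [Mg²⁺][OH⁻]^2 = s · (2s)^2 = 4s^3
Ksp = 4 × (9.7737×10⁻⁵)^3 = 3.73×10⁻¹²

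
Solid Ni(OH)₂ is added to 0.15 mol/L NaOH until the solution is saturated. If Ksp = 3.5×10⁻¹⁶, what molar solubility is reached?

Ni(OH)₂(s) ⇌ Ni²⁺(aq) + 2 OH⁻(aq)
With OH⁻ already at 0.15 mol/L and s small, take [OH⁻] ≈ 0.15 mol/L and [Ni²⁺] = s.
Ksp = [Ni²⁺][OH⁻]^2 = s(0.15)^2
s = 3.5×10⁻¹⁶ / (0.15)^2 = 1.6×10⁻¹⁴
s = 1.6×10⁻¹⁴ mol/L

1.6×10⁻¹⁴ M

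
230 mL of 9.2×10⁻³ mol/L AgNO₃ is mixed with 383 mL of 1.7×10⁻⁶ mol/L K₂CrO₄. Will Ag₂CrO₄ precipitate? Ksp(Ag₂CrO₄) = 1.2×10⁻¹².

Total volume after mixing = 230 + 383 = 613 mL.
[Ag⁺] = (9.2×10⁻³)(230)/613 = 3.5×10⁻³ mol/L
[CrO₄²⁻] = (1.7×10⁻⁶)(383)/613 = 1.1×10⁻⁶ mol/L
Q = [Ag⁺]^2[CrO₄²⁻] = 1.3×10⁻¹¹
Since Q (1.3×10⁻¹¹) exceeds Ksp (1.2×10⁻¹²), Ag₂CrO₄ will precipitate.

Yes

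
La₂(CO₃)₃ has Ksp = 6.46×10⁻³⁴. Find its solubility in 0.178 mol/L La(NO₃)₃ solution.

La₂(CO₃)₃(s) ⇌ 2 La³⁺(aq) + 3 CO₃²⁻(aq)
La³⁺ is already present at 0.178 mol/L. If s mol/L of La₂(CO₃)₃ dissolves, [CO₃²⁻] = 3s while [La³⁺] ≈ 0.178 mol/L.
Ksp = [La³⁺]^2[CO₃²⁻]^3 = (0.178)^2(3s)^3
(3s)^3 = 6.46×10⁻³⁴ / (0.178)^2 = 2.04×10⁻³²
s = 9.11×10⁻¹² mol/L

9.11×10⁻¹² M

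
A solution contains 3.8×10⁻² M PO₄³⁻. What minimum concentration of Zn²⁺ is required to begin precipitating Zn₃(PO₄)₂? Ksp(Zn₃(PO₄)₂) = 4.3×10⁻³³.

1.4×10⁻¹⁰ M

The threshold for precipitation is Q = Ksp.
Zn₃(PO₄)₂(s) ⇌ 3 Zn²⁺(aq) + 2 PO₄³⁻(aq)
Ksp = [Zn²⁺]^3[PO₄³⁻]^2 = [Zn²⁺]^3(3.8×10⁻²)^2
[Zn²⁺]^3 = 4.3×10⁻³³ / (3.8×10⁻²)^2 = 3.0×10⁻³⁰
[Zn²⁺] = 1.4×10⁻¹⁰ M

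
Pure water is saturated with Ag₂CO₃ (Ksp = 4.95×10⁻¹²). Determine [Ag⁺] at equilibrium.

Ag₂CO₃(s) ⇌ 2 Ag⁺(aq) + CO₃²⁻(aq)
For each mole of Ag₂CO₃ that dissolves per liter, [Ag⁺] = 2s and [CO₃²⁻] = s; let s denote this solubility.
Ksp = [Ag⁺]^2[CO₃²⁻] = (2s)^2 · s = 4s^3 = 4.95×10⁻¹²
s = 1.07×10⁻⁴ M
[Ag⁺] = 2s = 2.15×10⁻⁴ M

2.15×10⁻⁴ M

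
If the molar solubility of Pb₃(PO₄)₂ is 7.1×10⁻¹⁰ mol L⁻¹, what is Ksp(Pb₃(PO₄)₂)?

Pb₃(PO₄)₂(s) ⇌ 3 Pb²⁺(aq) + 2 PO₄³⁻(aq)
Let s be the molar solubility. Then [Pb²⁺] = 3s and [PO₄³⁻] = 2s.
Ksp = [Pb²⁺]^3[PO₄³⁻]^2 = (3s)^3 · (2s)^2 = 108s^5
Ksp = 108 × (7.1×10⁻¹⁰)^5 = 1.9×10⁻⁴⁴

Ksp = 1.9×10⁻⁴⁴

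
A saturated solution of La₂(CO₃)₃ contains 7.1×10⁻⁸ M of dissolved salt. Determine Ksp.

Ksp = 1.9×10⁻³⁴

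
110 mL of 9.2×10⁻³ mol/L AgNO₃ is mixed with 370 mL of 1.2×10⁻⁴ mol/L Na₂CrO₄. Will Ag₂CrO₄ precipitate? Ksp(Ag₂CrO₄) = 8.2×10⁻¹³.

Yes

After mixing, V = 110 mL + 370 mL = 480 mL.
[Ag⁺] = (9.2×10⁻³)(110)/480 = 2.1×10⁻³ mol/L
[CrO₄²⁻] = (1.2×10⁻⁴)(370)/480 = 9.3×10⁻⁵ mol/L
Q = [Ag⁺]^2[CrO₄²⁻] = 4.1×10⁻¹⁰
Because Q > Ksp (4.1×10⁻¹⁰ vs 8.2×10⁻¹³), a precipitate of Ag₂CrO₄ forms.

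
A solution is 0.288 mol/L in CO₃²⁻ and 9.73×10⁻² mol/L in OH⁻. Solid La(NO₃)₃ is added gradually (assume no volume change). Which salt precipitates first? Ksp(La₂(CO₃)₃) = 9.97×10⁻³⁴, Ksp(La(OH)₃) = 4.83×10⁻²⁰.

Precipitation of each salt begins when its ion product equals Ksp.
For La₂(CO₃)₃: [La³⁺] = (Ksp/[CO₃²⁻]^3)^(1/2) = 2.04×10⁻¹⁶ mol/L
For La(OH)₃: [La³⁺] = (Ksp/[OH⁻]^3) = 5.24×10⁻¹⁷ mol/L
The smaller threshold [La³⁺] is reached first, so La(OH)₃ precipitates first.

La(OH)₃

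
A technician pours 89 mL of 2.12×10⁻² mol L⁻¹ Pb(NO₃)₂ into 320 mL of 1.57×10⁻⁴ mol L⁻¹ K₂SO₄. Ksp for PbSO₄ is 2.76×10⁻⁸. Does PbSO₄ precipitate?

Yes

The combined volume is 409 mL.
[Pb²⁺] = (2.12×10⁻²)(89)/409 = 4.61×10⁻³ mol L⁻¹
[SO₄²⁻] = (1.57×10⁻⁴)(320)/409 = 1.23×10⁻⁴ mol L⁻¹
Q = [Pb²⁺][SO₄²⁻] = 5.67×10⁻⁷
Since Q (5.67×10⁻⁷) exceeds Ksp (2.76×10⁻⁸), PbSO₄ will precipitate.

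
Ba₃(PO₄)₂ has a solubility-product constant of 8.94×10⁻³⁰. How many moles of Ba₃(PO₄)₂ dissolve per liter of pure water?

Ba₃(PO₄)₂(s) ⇌ 3 Ba²⁺(aq) + 2 PO₄³⁻(aq)
Let s be the molar solubility. Then [Ba²⁺] = 3s and [PO₄³⁻] = 2s.
Ksp = [Ba²⁺]^3[PO₄³⁻]^2 = (3s)^3 · (2s)^2 = 108s^5
108s^5 = 8.94×10⁻³⁰  ⇒  s^5 = 8.28×10⁻³²
s = 6.08×10⁻⁷ mol L⁻¹

6.08×10⁻⁷ M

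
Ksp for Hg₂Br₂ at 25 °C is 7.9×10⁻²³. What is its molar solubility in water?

Hg₂Br₂(s) ⇌ Hg₂²⁺(aq) + 2 Br⁻(aq)
If s mol/L of Hg₂Br₂ dissolves, [Hg₂²⁺] = s and [Br⁻] = 2s.
Ksp = [Hg₂²⁺][Br⁻]^2 = s · (2s)^2 = 4s^3
4s^3 = 7.9×10⁻²³  ⇒  s^3 = 2.0×10⁻²³
Taking the 3rd root, s = 2.7×10⁻⁸ mol/L.

2.7×10⁻⁸ M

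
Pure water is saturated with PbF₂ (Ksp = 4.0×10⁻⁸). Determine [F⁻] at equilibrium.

4.3×10⁻³ M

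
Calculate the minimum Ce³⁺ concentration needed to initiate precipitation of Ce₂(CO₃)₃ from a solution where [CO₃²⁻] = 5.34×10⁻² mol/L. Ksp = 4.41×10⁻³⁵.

5.38×10⁻¹⁶ M

Each salt precipitates once Q = Ksp for that salt.
Ce₂(CO₃)₃(s) ⇌ 2 Ce³⁺(aq) + 3 CO₃²⁻(aq)
Ksp = [Ce³⁺]^2[CO₃²⁻]^3 = [Ce³⁺]^2(5.34×10⁻²)^3
[Ce³⁺]^2 = 4.41×10⁻³⁵ / (5.34×10⁻²)^3 = 2.90×10⁻³¹
[Ce³⁺] = 5.38×10⁻¹⁶ mol/L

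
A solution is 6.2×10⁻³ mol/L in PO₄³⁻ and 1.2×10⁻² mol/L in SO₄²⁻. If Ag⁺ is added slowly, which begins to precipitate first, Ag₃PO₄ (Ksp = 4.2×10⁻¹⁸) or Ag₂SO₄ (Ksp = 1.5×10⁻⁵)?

Precipitation begins when Q = Ksp.
For Ag₃PO₄: [Ag⁺] = (Ksp/[PO₄³⁻])^(1/3) = 8.8×10⁻⁶ mol/L
For Ag₂SO₄: [Ag⁺] = (Ksp/[SO₄²⁻])^(1/2) = 3.5×10⁻² mol/L
Since Ag₃PO₄ needs less Ag⁺ to reach saturation, it precipitates first.

Ag₃PO₄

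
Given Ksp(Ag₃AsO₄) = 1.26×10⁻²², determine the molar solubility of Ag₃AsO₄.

Ag₃AsO₄(s) ⇌ 3 Ag⁺(aq) + AsO₄³⁻(aq)
For each mole of Ag₃AsO₄ that dissolves per liter, [Ag⁺] = 3s and [AsO₄³⁻] = s; let s denote this solubility.
Ksp = [Ag⁺]^3[AsO₄³⁻] = (3s)^3 · s = 27s^4
27s^4 = 1.26×10⁻²²  ⇒  s^4 = 4.67×10⁻²⁴
s = (4.67×10⁻²⁴)^(1/4) = 1.47×10⁻⁶ mol L⁻¹

1.47×10⁻⁶ M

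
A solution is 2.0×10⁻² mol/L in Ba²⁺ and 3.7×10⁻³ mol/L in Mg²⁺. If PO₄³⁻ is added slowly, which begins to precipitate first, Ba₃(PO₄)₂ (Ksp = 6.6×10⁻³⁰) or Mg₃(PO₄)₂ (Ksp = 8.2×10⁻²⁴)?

A salt starts to precipitate once the ion product Q reaches its Ksp.
For Ba₃(PO₄)₂: [PO₄³⁻] = (Ksp/[Ba²⁺]^3)^(1/2) = 9.1×10⁻¹³ mol/L
For Mg₃(PO₄)₂: [PO₄³⁻] = (Ksp/[Mg²⁺]^3)^(1/2) = 1.3×10⁻⁸ mol/L
The smaller threshold [PO₄³⁻] is reached first, so Ba₃(PO₄)₂ precipitates first.

Ba₃(PO₄)₂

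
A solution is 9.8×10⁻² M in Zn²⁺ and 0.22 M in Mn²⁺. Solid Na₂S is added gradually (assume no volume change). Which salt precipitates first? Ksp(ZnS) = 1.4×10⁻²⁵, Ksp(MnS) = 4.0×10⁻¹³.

ZnS

Each salt precipitates once Q = Ksp for that salt.
For ZnS: [S²⁻] = (Ksp/[Zn²⁺]) = 1.4×10⁻²⁴ M
For MnS: [S²⁻] = (Ksp/[Mn²⁺]) = 1.8×10⁻¹² M
The smaller threshold [S²⁻] is reached first, so ZnS precipitates first.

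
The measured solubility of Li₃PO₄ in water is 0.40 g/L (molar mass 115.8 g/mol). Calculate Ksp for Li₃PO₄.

s = (0.40 g L⁻¹)/(115.8 g mol⁻¹) = 3.454×10⁻³ M
Li₃PO₄(s) ⇌ 3 Li⁺(aq) + PO₄³⁻(aq)
For each mole of Li₃PO₄ that dissolves per liter, [Li⁺] = 3s and [PO₄³⁻] = s; let s denote this solubility.
Ksp = [Li⁺]^3[PO₄³⁻] = (3s)^3 · s = 27s^4
Ksp = 27 × (3.454×10⁻³)^4 = 3.8×10⁻⁹

Ksp = 3.8×10⁻⁹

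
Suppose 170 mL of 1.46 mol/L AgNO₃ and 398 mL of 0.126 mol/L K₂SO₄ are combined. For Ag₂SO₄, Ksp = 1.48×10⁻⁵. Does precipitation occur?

After mixing, V = 170 mL + 398 mL = 568 mL.
[Ag⁺] = (1.46)(170)/568 = 0.437 mol/L
[SO₄²⁻] = (0.126)(398)/568 = 8.83×10⁻² mol/L
Q = [Ag⁺]^2[SO₄²⁻] = 1.69×10⁻²
Because Q > Ksp (1.69×10⁻² vs 1.48×10⁻⁵), a precipitate of Ag₂SO₄ forms.

Yes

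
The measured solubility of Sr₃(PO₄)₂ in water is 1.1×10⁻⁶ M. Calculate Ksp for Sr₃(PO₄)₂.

Ksp = 1.7×10⁻²⁸

Sr₃(PO₄)₂(s) ⇌ 3 Sr²⁺(aq) + 2 PO₄³⁻(aq)
With molar solubility s: [Sr²⁺] = 3s, [PO₄³⁻] = 2s.
Ksp = [Sr²⁺]^3[PO₄³⁻]^2 = (3s)^3 · (2s)^2 = 108s^5
Ksp = 108 × (1.1×10⁻⁶)^5 = 1.7×10⁻²⁸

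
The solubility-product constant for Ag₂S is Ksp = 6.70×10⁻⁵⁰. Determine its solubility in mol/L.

2.56×10⁻¹⁷ M

Ag₂S(s) ⇌ 2 Ag⁺(aq) + S²⁻(aq)
With molar solubility s: [Ag⁺] = 2s, [S²⁻] = s.
Ksp = [Ag⁺]^2[S²⁻] = (2s)^2 · s = 4s^3
4s^3 = 6.70×10⁻⁵⁰  ⇒  s^3 = 1.68×10⁻⁵⁰
Taking the 3rd root, s = 2.56×10⁻¹⁷ mol/L.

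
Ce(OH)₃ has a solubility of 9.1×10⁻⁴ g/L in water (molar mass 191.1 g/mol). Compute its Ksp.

Ksp = 1.4×10⁻²⁰

Molar solubility s = (9.1×10⁻⁴ g/L) / (191.1 g/mol) = 4.762×10⁻⁶ mol/L
Ce(OH)₃(s) ⇌ Ce³⁺(aq) + 3 OH⁻(aq)
If s mol/L of Ce(OH)₃ dissolves, [Ce³⁺] = s and [OH⁻] = 3s.
Ksp = [Ce³⁺][OH⁻]^3 = s · (3s)^3 = 27s^4
Ksp = 27 × (4.762×10⁻⁶)^4 = 1.4×10⁻²⁰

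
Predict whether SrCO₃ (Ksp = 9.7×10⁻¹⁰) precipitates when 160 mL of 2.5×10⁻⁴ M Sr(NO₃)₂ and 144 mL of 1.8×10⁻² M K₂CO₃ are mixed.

After mixing, V = 160 mL + 144 mL = 304 mL.
[Sr²⁺] = (2.5×10⁻⁴)(160)/304 = 1.3×10⁻⁴ M
[CO₃²⁻] = (1.8×10⁻²)(144)/304 = 8.5×10⁻³ M
Q = [Sr²⁺][CO₃²⁻] = 1.1×10⁻⁶
Q = 1.1×10⁻⁶ > Ksp = 9.7×10⁻¹⁰, so the solution is supersaturated and SrCO₃ precipitates.

Yes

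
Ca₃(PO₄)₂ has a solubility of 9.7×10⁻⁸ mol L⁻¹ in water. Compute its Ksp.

Ca₃(PO₄)₂(s) ⇌ 3 Ca²⁺(aq) + 2 PO₄³⁻(aq)
For each mole of Ca₃(PO₄)₂ that dissolves per liter, [Ca²⁺] = 3s and [PO₄³⁻] = 2s; let s denote this solubility.
Ksp = [Ca²⁺]^3[PO₄³⁻]^2 = (3s)^3 · (2s)^2 = 108s^5
Ksp = 108 × (9.7×10⁻⁸)^5 = 9.3×10⁻³⁴

Ksp = 9.3×10⁻³⁴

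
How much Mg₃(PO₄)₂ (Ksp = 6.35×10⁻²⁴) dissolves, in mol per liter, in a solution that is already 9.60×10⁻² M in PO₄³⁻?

2.94×10⁻⁸ M

Mg₃(PO₄)₂(s) ⇌ 3 Mg²⁺(aq) + 2 PO₄³⁻(aq)
PO₄³⁻ is already present at 9.60×10⁻² M. If s mol/L of Mg₃(PO₄)₂ dissolves, [Mg²⁺] = 3s while [PO₄³⁻] ≈ 9.60×10⁻² M.
Ksp = [Mg²⁺]^3[PO₄³⁻]^2 = (3s)^3(9.60×10⁻²)^2
(3s)^3 = 6.35×10⁻²⁴ / (9.60×10⁻²)^2 = 6.89×10⁻²²
s = 2.94×10⁻⁸ M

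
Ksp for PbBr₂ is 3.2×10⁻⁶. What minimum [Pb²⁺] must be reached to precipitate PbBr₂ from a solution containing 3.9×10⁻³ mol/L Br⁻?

0.21 M

Each salt precipitates once Q = Ksp for that salt.
PbBr₂(s) ⇌ Pb²⁺(aq) + 2 Br⁻(aq)
Ksp = [Pb²⁺][Br⁻]^2 = [Pb²⁺](3.9×10⁻³)^2
[Pb²⁺] = 3.2×10⁻⁶ / (3.9×10⁻³)^2 = 0.21
[Pb²⁺] = 0.21 mol/L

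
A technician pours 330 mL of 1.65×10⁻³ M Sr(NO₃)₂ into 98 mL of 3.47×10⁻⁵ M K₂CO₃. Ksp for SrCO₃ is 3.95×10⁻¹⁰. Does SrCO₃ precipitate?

Yes

The combined volume is 428 mL.
[Sr²⁺] = (1.65×10⁻³)(330)/428 = 1.27×10⁻³ M
[CO₃²⁻] = (3.47×10⁻⁵)(98)/428 = 7.95×10⁻⁶ M
Q = [Sr²⁺][CO₃²⁻] = 1.01×10⁻⁸
Q = 1.01×10⁻⁸ > Ksp = 3.95×10⁻¹⁰, so the solution is supersaturated and SrCO₃ precipitates.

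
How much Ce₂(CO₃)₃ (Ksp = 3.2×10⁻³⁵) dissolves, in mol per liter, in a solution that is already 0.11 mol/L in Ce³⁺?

4.6×10⁻¹² M

Ce₂(CO₃)₃(s) ⇌ 2 Ce³⁺(aq) + 3 CO₃²⁻(aq)
The solution already contains Ce³⁺ at 0.11 mol/L. Let s be the molar solubility of Ce₂(CO₃)₃.
[Ce³⁺] ≈ 0.11 mol/L (common ion dominates); [CO₃²⁻] = 3s.
Ksp = [Ce³⁺]^2[CO₃²⁻]^3 = (0.11)^2(3s)^3
(3s)^3 = 3.2×10⁻³⁵ / (0.11)^2 = 2.6×10⁻³³
s = 4.6×10⁻¹² mol/L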